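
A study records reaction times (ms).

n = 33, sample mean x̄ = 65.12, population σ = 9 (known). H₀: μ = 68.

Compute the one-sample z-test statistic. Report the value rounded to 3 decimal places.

SE = σ/√n = 9/√33 = 1.5667
z = (x̄−μ₀)/SE = (65.12−68)/1.5667 = -1.8383

test statistic = -1.838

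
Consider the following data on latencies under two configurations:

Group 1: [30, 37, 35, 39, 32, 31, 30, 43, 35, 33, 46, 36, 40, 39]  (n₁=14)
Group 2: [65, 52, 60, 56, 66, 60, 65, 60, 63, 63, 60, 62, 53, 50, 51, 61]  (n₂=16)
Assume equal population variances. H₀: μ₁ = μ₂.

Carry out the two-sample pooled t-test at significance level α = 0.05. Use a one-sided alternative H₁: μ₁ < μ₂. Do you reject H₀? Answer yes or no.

x̄₁=36.143, s₁=4.865, n₁=14
x̄₂=59.188, s₂=5.218, n₂=16
s_p² = [13·4.865² + 15·5.218²]/28 = 25.5768
SE = √(s_p²·(1/14+1/16)) = 1.8508
t = (36.143−59.188)/1.8508 = -12.4512
df = 28
p-value (one-sided, H₁ less) = 0.00000
At α=0.05: p < α → reject H₀

reject H₀: yes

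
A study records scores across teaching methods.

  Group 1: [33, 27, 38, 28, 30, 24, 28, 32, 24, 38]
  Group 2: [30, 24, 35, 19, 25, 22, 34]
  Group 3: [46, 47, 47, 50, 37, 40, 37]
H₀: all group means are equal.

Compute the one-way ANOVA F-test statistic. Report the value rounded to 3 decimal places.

Group means [30.20, 27.00, 43.43], grand mean 33.125
SSB = Σnᵢ(x̄ᵢ−x̄)² = 1091.311; SSW = ΣΣ(x−x̄ᵢ)² = 623.314
MSB = 1091.311/2 = 545.6554; MSW = 623.314/21 = 29.6816
F = MSB/MSW = 18.3836
df = (2, 21)

test statistic = 18.384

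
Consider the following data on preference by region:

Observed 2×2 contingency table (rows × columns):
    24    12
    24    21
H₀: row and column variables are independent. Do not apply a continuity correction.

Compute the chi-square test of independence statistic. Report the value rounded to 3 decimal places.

Row totals [36, 45], col totals [48, 33], n=81
χ² = (24−21.33)²/21.33 + (12−14.67)²/14.67 + (24−26.67)²/26.67 + (21−18.33)²/18.33 = 1.4727
df = 1

test statistic = 1.473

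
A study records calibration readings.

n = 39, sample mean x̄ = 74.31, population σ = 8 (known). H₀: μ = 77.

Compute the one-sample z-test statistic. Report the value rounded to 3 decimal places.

SE = σ/√n = 8/√39 = 1.2810
z = (x̄−μ₀)/SE = (74.31−77)/1.2810 = -2.0999

test statistic = -2.100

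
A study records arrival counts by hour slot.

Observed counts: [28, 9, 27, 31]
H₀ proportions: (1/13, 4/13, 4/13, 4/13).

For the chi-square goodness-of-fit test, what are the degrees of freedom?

df = k − 1 = 4 − 1 = 3

degrees of freedom = 3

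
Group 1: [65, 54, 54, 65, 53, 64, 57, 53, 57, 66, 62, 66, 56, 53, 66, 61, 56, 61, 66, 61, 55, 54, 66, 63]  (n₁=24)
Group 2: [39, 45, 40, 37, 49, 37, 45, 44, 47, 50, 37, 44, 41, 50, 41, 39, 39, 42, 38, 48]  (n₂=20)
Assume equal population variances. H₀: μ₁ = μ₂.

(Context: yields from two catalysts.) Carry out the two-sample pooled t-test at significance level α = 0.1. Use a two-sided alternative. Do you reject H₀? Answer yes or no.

x̄₁=59.750, s₁=5.067, n₁=24
x̄₂=42.600, s₂=4.477, n₂=20
s_p² = [23·5.067² + 19·4.477²]/42 = 23.1262
SE = √(s_p²·(1/24+1/20)) = 1.4560
t = (59.750−42.600)/1.4560 = 11.7789
df = 42
p-value (two-sided) = 0.00000
At α=0.1: p < α → reject H₀

reject H₀: yes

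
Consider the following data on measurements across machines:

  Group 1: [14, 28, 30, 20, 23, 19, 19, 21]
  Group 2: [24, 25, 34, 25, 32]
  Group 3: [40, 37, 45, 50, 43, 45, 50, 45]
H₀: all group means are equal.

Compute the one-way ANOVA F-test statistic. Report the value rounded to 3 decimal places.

Group means [21.75, 28.00, 44.38], grand mean 31.857
SSB = Σnᵢ(x̄ᵢ−x̄)² = 2145.196; SSW = ΣΣ(x−x̄ᵢ)² = 413.375
MSB = 2145.196/2 = 1072.5982; MSW = 413.375/18 = 22.9653
F = MSB/MSW = 46.7052
df = (2, 18)

test statistic = 46.705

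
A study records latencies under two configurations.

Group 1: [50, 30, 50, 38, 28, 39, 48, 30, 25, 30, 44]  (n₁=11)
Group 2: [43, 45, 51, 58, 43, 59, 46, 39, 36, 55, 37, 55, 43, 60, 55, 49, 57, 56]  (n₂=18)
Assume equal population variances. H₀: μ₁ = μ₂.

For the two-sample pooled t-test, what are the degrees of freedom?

df = n₁ + n₂ − 2 = 11 + 18 − 2 = 27

degrees of freedom = 27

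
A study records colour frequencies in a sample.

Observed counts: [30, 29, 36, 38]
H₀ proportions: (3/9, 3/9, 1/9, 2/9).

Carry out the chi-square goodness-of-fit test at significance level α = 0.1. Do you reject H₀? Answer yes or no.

n = 133; E_i = n·p_i = [44.33, 44.33, 14.78, 29.56]
χ² = (30−44.33)²/44.33 + (29−44.33)²/44.33 + (36−14.78)²/14.78 + (38−29.56)²/29.56 = 42.8271
df = 3
p-value (upper-tail) = 0.00000
At α=0.1: p < α → reject H₀

reject H₀: yes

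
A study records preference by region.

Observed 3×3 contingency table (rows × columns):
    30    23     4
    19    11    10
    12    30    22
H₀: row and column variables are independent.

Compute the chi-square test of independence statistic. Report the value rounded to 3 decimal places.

test statistic = 23.022

Row totals [57, 40, 64], col totals [61, 64, 36], n=161
χ² = (30−21.60)²/21.60 + (23−22.66)²/22.66 + (4−12.75)²/12.75 + (19−15.16)²/15.16 + (11−15.90)²/15.90 + (10−8.94)²/8.94 + (12−24.25)²/24.25 + (30−25.44)²/25.44 + (22−14.31)²/14.31 = 23.0221
df = 4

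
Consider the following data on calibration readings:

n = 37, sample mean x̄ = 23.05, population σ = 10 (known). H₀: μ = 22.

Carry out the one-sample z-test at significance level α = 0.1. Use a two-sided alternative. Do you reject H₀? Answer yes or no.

reject H₀: no

SE = σ/√n = 10/√37 = 1.6440
z = (x̄−μ₀)/SE = (23.05−22)/1.6440 = 0.6387
p-value (two-sided) = 0.52302
At α=0.1: p ≥ α → fail to reject H₀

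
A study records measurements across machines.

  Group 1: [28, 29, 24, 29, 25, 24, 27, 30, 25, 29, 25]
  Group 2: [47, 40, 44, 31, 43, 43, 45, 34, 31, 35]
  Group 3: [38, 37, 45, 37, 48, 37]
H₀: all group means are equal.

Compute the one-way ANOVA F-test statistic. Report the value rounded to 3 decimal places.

Group means [26.82, 39.30, 40.33], grand mean 34.444
SSB = Σnᵢ(x̄ᵢ−x̄)² = 1083.597; SSW = ΣΣ(x−x̄ᵢ)² = 497.070
MSB = 1083.597/2 = 541.7985; MSW = 497.070/24 = 20.7112
F = MSB/MSW = 26.1596
df = (2, 24)

test statistic = 26.160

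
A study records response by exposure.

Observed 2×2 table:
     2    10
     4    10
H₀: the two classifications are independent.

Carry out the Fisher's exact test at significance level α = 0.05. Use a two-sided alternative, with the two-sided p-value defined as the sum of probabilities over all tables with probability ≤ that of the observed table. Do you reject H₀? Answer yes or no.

Margins: r₁=12, r₂=14, c₁=6, c₂=20, n=26
p_obs = C(12,2)·C(14,4)/C(26,6); sum pmf over tables with pmf ≤ p_obs
p-value (two-sided) = 0.65217
At α=0.05: p ≥ α → fail to reject H₀

reject H₀: no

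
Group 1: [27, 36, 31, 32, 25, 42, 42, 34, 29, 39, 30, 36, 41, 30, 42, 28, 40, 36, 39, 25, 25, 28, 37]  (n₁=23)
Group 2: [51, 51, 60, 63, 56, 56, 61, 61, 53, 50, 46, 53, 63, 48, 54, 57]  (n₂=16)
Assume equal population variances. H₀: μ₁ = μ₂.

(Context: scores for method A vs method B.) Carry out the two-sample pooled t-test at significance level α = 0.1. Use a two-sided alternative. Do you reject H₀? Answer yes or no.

reject H₀: yes

x̄₁=33.652, s₁=5.951, n₁=23
x̄₂=55.188, s₂=5.332, n₂=16
s_p² = [22·5.951² + 15·5.332²]/37 = 32.5853
SE = √(s_p²·(1/23+1/16)) = 1.8583
t = (33.652−55.188)/1.8583 = -11.5886
df = 37
p-value (two-sided) = 0.00000
At α=0.1: p < α → reject H₀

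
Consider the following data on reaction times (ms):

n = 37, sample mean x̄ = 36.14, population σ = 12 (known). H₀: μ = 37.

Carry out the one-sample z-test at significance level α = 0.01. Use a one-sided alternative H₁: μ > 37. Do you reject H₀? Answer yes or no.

reject H₀: no

SE = σ/√n = 12/√37 = 1.9728
z = (x̄−μ₀)/SE = (36.14−37)/1.9728 = -0.4359
p-value (one-sided, H₁ greater) = 0.66856
At α=0.01: p ≥ α → fail to reject H₀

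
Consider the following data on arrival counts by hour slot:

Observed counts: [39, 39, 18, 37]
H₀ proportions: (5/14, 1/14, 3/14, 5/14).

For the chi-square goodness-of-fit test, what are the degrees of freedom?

df = k − 1 = 4 − 1 = 3

degrees of freedom = 3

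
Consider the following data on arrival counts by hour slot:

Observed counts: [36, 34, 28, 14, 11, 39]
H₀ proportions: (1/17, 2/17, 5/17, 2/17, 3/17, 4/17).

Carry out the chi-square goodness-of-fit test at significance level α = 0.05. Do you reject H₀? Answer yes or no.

n = 162; E_i = n·p_i = [9.53, 19.06, 47.65, 19.06, 28.59, 38.12]
χ² = (36−9.53)²/9.53 + (34−19.06)²/19.06 + (28−47.65)²/47.65 + (14−19.06)²/19.06 + (11−28.59)²/28.59 + (39−38.12)²/38.12 = 105.5279
df = 5
p-value (upper-tail) = 0.00000
At α=0.05: p < α → reject H₀

reject H₀: yes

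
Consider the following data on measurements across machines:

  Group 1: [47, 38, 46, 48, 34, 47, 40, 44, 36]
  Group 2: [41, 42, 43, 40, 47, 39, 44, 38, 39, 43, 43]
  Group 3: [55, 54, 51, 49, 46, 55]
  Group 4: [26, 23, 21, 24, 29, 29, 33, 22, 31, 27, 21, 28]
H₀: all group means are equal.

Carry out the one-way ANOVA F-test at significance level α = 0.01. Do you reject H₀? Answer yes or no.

Group means [42.22, 41.73, 51.67, 26.17], grand mean 38.500
SSB = Σnᵢ(x̄ᵢ−x̄)² = 3104.763; SSW = ΣΣ(x−x̄ᵢ)² = 538.737
MSB = 3104.763/3 = 1034.9209; MSW = 538.737/34 = 15.8452
F = MSB/MSW = 65.3144
df = (3, 34)
p-value (upper-tail) = 0.00000
At α=0.01: p < α → reject H₀

reject H₀: yes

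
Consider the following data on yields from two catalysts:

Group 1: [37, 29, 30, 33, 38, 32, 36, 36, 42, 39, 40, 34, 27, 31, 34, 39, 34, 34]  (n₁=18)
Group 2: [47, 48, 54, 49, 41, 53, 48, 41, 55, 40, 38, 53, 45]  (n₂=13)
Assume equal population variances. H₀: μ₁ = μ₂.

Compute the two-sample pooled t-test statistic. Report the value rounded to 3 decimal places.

x̄₁=34.722, s₁=4.041, n₁=18
x̄₂=47.077, s₂=5.751, n₂=13
s_p² = [17·4.041² + 12·5.751²]/29 = 23.2598
SE = √(s_p²·(1/18+1/13)) = 1.7554
t = (34.722−47.077)/1.7554 = -7.0381
df = 29

test statistic = -7.038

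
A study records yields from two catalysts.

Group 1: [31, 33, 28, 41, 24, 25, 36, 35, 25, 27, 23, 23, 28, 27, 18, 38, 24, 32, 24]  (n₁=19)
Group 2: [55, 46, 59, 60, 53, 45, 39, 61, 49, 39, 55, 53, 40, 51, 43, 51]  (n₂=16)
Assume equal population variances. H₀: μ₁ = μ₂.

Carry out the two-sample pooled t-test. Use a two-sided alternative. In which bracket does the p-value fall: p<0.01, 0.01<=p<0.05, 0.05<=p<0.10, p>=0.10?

p-value bracket: p<0.01

x̄₁=28.526, s₁=5.985, n₁=19
x̄₂=49.938, s₂=7.325, n₂=16
s_p² = [18·5.985² + 15·7.325²]/33 = 43.9295
SE = √(s_p²·(1/19+1/16)) = 2.2489
t = (28.526−49.938)/2.2489 = -9.5206
df = 33
p-value (two-sided) = 0.00000
→ bracket: p<0.01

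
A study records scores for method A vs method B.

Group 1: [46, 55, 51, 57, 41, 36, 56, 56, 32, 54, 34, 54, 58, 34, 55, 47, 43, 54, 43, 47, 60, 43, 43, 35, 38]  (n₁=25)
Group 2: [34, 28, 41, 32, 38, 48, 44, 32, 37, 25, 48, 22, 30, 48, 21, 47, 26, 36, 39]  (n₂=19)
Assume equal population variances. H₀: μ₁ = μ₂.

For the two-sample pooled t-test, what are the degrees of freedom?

df = n₁ + n₂ − 2 = 25 + 19 − 2 = 42

degrees of freedom = 42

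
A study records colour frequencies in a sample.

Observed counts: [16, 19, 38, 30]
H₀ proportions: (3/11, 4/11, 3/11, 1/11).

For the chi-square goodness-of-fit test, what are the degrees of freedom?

degrees of freedom = 3

df = k − 1 = 4 − 1 = 3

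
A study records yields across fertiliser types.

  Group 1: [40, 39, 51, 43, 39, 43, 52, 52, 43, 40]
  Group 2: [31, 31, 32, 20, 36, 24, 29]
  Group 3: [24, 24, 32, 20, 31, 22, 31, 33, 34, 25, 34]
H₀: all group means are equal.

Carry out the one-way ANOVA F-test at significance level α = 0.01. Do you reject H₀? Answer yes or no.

Group means [44.20, 29.00, 28.18], grand mean 34.107
SSB = Σnᵢ(x̄ᵢ−x̄)² = 1587.442; SSW = ΣΣ(x−x̄ᵢ)² = 705.236
MSB = 1587.442/2 = 793.7211; MSW = 705.236/25 = 28.2095
F = MSB/MSW = 28.1367
df = (2, 25)
p-value (upper-tail) = 0.00000
At α=0.01: p < α → reject H₀

reject H₀: yes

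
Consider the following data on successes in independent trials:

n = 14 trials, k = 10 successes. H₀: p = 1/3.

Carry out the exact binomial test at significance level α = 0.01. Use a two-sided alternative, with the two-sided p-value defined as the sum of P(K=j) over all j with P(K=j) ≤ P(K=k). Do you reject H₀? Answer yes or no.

reject H₀: yes

Exact binomial: n=14, k=10, p₀=1/3=0.3333
P(X=j) = C(n,j)·p₀^j·(1−p₀)^(n−j); p = Σ P(X=j) over j with P(X=j) ≤ P(X=10)
p-value (two-sided) = 0.00404
At α=0.01: p < α → reject H₀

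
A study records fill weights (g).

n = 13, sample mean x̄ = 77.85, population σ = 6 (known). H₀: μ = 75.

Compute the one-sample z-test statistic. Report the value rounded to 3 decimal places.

test statistic = 1.713

SE = σ/√n = 6/√13 = 1.6641
z = (x̄−μ₀)/SE = (77.85−75)/1.6641 = 1.7126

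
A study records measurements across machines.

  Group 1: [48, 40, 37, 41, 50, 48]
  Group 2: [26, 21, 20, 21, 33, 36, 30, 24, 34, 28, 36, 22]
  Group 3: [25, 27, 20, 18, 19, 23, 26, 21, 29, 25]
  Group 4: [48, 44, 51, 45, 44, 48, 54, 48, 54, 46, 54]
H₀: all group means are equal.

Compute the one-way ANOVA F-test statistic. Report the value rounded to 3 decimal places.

test statistic = 64.549

Group means [44.00, 27.58, 23.30, 48.73], grand mean 34.974
SSB = Σnᵢ(x̄ᵢ−x̄)² = 4587.776; SSW = ΣΣ(x−x̄ᵢ)² = 829.198
MSB = 4587.776/3 = 1529.2586; MSW = 829.198/35 = 23.6914
F = MSB/MSW = 64.5491
df = (3, 35)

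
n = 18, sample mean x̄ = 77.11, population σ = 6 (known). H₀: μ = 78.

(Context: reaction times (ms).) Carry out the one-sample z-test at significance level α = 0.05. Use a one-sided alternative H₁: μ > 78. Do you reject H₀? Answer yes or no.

SE = σ/√n = 6/√18 = 1.4142
z = (x̄−μ₀)/SE = (77.11−78)/1.4142 = -0.6293
p-value (one-sided, H₁ greater) = 0.73543
At α=0.05: p ≥ α → fail to reject H₀

reject H₀: no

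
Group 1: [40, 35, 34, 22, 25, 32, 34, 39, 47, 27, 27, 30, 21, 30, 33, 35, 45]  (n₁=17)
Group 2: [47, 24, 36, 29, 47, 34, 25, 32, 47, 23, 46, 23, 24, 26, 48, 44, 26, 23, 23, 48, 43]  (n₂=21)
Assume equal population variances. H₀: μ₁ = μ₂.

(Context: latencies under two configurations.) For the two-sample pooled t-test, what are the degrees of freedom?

degrees of freedom = 36

df = n₁ + n₂ − 2 = 17 + 21 − 2 = 36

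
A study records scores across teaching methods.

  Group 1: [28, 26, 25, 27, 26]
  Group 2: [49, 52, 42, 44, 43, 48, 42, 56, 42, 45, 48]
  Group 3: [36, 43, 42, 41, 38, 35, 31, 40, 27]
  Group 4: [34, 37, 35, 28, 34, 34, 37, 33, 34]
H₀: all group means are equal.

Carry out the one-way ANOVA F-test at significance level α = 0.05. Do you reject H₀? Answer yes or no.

Group means [26.40, 46.45, 37.00, 34.00], grand mean 37.706
SSB = Σnᵢ(x̄ᵢ−x̄)² = 1609.132; SSW = ΣΣ(x−x̄ᵢ)² = 501.927
MSB = 1609.132/3 = 536.3772; MSW = 501.927/30 = 16.7309
F = MSB/MSW = 32.0591
df = (3, 30)
p-value (upper-tail) = 0.00000
At α=0.05: p < α → reject H₀

reject H₀: yes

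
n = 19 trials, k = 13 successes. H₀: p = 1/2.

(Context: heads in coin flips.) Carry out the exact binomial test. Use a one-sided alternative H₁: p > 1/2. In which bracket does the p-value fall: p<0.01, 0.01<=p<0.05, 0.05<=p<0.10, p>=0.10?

Exact binomial: n=19, k=13, p₀=1/2=0.5000
P(X≥13) from Σ C(n,i)·p₀^i·(1−p₀)^(n−i)
p-value (one-sided, H₁ greater) = 0.08353
→ bracket: 0.05<=p<0.10

p-value bracket: 0.05<=p<0.10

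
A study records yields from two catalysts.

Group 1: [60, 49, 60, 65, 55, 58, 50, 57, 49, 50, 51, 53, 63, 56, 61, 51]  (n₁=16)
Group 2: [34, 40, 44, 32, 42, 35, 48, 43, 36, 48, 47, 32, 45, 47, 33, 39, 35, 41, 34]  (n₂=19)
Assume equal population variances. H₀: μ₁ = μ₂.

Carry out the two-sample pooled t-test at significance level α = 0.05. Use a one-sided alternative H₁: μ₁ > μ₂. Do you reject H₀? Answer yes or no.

reject H₀: yes

x̄₁=55.500, s₁=5.279, n₁=16
x̄₂=39.737, s₂=5.753, n₂=19
s_p² = [15·5.279² + 18·5.753²]/33 = 30.7177
SE = √(s_p²·(1/16+1/19)) = 1.8806
t = (55.500−39.737)/1.8806 = 8.3821
df = 33
p-value (one-sided, H₁ greater) = 0.00000
At α=0.05: p < α → reject H₀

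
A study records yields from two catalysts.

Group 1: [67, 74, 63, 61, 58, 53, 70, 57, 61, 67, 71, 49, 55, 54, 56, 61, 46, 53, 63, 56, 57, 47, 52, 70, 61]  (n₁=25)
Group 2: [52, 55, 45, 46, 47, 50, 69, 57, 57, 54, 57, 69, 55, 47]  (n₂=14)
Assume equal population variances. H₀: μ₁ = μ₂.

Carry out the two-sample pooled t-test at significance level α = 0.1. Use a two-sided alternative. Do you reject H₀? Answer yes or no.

reject H₀: yes

x̄₁=59.280, s₁=7.602, n₁=25
x̄₂=54.286, s₂=7.549, n₂=14
s_p² = [24·7.602² + 13·7.549²]/37 = 57.5107
SE = √(s_p²·(1/25+1/14)) = 2.5315
t = (59.280−54.286)/2.5315 = 1.9729
df = 37
p-value (two-sided) = 0.05602
At α=0.1: p < α → reject H₀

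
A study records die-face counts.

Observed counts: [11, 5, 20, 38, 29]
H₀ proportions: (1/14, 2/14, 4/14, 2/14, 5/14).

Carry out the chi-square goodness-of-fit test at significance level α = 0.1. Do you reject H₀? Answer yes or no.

n = 103; E_i = n·p_i = [7.36, 14.71, 29.43, 14.71, 36.79]
χ² = (11−7.36)²/7.36 + (5−14.71)²/14.71 + (20−29.43)²/29.43 + (38−14.71)²/14.71 + (29−36.79)²/36.79 = 49.7359
df = 4
p-value (upper-tail) = 0.00000
At α=0.1: p < α → reject H₀

reject H₀: yes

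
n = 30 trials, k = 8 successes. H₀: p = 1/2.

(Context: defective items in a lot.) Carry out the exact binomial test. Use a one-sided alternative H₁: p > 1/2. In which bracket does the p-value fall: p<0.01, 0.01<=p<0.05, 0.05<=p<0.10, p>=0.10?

Exact binomial: n=30, k=8, p₀=1/2=0.5000
P(X≥8) from Σ C(n,i)·p₀^i·(1−p₀)^(n−i)
p-value (one-sided, H₁ greater) = 0.99739
→ bracket: p>=0.10

p-value bracket: p>=0.10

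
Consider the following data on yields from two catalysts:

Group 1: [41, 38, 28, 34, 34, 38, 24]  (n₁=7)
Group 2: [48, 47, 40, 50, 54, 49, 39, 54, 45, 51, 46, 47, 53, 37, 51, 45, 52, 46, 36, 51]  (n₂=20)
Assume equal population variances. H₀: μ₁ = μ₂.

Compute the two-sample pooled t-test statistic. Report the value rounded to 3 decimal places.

x̄₁=33.857, s₁=6.012, n₁=7
x̄₂=47.050, s₂=5.453, n₂=20
s_p² = [6·6.012² + 19·5.453²]/25 = 31.2723
SE = √(s_p²·(1/7+1/20)) = 2.4558
t = (33.857−47.050)/2.4558 = -5.3721
df = 25

test statistic = -5.372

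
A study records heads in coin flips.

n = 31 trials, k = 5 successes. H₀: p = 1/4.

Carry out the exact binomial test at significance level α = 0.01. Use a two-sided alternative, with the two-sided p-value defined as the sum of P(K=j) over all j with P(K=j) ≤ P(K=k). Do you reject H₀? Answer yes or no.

reject H₀: no

Exact binomial: n=31, k=5, p₀=1/4=0.2500
P(X=j) = C(n,j)·p₀^j·(1−p₀)^(n−j); p = Σ P(X=j) over j with P(X=j) ≤ P(X=5)
p-value (two-sided) = 0.30486
At α=0.01: p ≥ α → fail to reject H₀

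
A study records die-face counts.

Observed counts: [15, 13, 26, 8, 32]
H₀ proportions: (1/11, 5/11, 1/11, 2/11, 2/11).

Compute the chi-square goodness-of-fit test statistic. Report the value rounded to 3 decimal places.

n = 94; E_i = n·p_i = [8.55, 42.73, 8.55, 17.09, 17.09]
χ² = (15−8.55)²/8.55 + (13−42.73)²/42.73 + (26−8.55)²/8.55 + (8−17.09)²/17.09 + (32−17.09)²/17.09 = 79.0511
df = 4

test statistic = 79.051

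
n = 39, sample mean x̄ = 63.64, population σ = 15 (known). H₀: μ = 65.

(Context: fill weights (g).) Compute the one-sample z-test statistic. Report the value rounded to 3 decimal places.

SE = σ/√n = 15/√39 = 2.4019
z = (x̄−μ₀)/SE = (63.64−65)/2.4019 = -0.5662

test statistic = -0.566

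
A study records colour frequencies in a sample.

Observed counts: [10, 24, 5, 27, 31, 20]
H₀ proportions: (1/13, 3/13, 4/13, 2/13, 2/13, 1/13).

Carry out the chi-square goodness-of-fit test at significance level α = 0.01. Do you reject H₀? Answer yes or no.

reject H₀: yes

n = 117; E_i = n·p_i = [9.00, 27.00, 36.00, 18.00, 18.00, 9.00]
χ² = (10−9.00)²/9.00 + (24−27.00)²/27.00 + (5−36.00)²/36.00 + (27−18.00)²/18.00 + (31−18.00)²/18.00 + (20−9.00)²/9.00 = 54.4722
df = 5
p-value (upper-tail) = 0.00000
At α=0.01: p < α → reject H₀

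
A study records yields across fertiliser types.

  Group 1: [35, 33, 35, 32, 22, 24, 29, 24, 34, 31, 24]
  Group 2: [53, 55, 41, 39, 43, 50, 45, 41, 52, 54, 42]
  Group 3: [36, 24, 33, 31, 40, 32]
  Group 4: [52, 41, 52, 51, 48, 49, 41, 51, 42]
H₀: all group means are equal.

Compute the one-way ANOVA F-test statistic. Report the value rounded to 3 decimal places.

test statistic = 30.118

Group means [29.36, 46.82, 32.67, 47.44], grand mean 39.486
SSB = Σnᵢ(x̄ᵢ−x̄)² = 2567.506; SSW = ΣΣ(x−x̄ᵢ)² = 937.737
MSB = 2567.506/3 = 855.8353; MSW = 937.737/33 = 28.4163
F = MSB/MSW = 30.1178
df = (3, 33)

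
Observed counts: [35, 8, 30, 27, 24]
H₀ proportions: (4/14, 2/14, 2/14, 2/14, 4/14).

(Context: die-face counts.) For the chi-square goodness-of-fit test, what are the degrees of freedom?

df = k − 1 = 5 − 1 = 4

degrees of freedom = 4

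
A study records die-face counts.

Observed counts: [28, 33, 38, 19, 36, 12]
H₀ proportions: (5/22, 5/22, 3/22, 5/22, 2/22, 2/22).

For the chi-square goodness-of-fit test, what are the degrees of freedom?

df = k − 1 = 6 − 1 = 5

degrees of freedom = 5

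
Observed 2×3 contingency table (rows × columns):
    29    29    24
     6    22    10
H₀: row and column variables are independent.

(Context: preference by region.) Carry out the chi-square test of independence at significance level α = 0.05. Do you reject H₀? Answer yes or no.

Row totals [82, 38], col totals [35, 51, 34], n=120
χ² = (29−23.92)²/23.92 + (29−34.85)²/34.85 + (24−23.23)²/23.23 + (6−11.08)²/11.08 + (22−16.15)²/16.15 + (10−10.77)²/10.77 = 6.5928
df = 2
p-value (upper-tail) = 0.03702
At α=0.05: p < α → reject H₀

reject H₀: yes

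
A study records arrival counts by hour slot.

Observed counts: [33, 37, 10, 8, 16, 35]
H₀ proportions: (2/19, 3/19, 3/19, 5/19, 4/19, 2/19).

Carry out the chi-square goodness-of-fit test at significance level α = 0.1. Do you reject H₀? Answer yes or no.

n = 139; E_i = n·p_i = [14.63, 21.95, 21.95, 36.58, 29.26, 14.63]
χ² = (33−14.63)²/14.63 + (37−21.95)²/21.95 + (10−21.95)²/21.95 + (8−36.58)²/36.58 + (16−29.26)²/29.26 + (35−14.63)²/14.63 = 96.5818
df = 5
p-value (upper-tail) = 0.00000
At α=0.1: p < α → reject H₀

reject H₀: yes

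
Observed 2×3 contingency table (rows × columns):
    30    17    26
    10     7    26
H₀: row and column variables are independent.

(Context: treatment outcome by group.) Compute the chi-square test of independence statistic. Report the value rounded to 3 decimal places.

Row totals [73, 43], col totals [40, 24, 52], n=116
χ² = (30−25.17)²/25.17 + (17−15.10)²/15.10 + (26−32.72)²/32.72 + (10−14.83)²/14.83 + (7−8.90)²/8.90 + (26−19.28)²/19.28 = 6.8674
df = 2

test statistic = 6.867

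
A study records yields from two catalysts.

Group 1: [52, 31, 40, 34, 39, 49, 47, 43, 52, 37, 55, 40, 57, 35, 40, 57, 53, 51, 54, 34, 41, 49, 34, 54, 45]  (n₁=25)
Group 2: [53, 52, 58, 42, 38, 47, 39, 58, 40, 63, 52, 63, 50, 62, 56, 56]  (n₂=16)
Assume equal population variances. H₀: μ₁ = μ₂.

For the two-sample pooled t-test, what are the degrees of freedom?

degrees of freedom = 39

df = n₁ + n₂ − 2 = 25 + 16 − 2 = 39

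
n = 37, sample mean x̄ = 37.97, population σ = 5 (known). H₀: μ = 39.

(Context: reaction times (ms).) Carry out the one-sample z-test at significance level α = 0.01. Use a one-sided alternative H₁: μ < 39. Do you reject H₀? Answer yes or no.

reject H₀: no

SE = σ/√n = 5/√37 = 0.8220
z = (x̄−μ₀)/SE = (37.97−39)/0.8220 = -1.2530
p-value (one-sided, H₁ less) = 0.10509
At α=0.01: p ≥ α → fail to reject H₀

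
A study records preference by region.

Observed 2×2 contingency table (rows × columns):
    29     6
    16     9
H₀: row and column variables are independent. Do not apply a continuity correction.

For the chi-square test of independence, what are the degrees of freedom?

df = (r−1)(c−1) = (2−1)·(2−1) = 1

degrees of freedom = 1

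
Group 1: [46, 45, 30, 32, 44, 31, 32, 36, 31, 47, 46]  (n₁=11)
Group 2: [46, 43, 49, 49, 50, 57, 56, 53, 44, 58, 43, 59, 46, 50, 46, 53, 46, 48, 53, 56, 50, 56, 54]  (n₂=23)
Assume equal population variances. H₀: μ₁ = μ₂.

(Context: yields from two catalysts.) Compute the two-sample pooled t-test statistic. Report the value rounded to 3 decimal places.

x̄₁=38.182, s₁=7.291, n₁=11
x̄₂=50.652, s₂=4.951, n₂=23
s_p² = [10·7.291² + 22·4.951²]/32 = 33.4642
SE = √(s_p²·(1/11+1/23)) = 2.1207
t = (38.182−50.652)/2.1207 = -5.8804
df = 32

test statistic = -5.880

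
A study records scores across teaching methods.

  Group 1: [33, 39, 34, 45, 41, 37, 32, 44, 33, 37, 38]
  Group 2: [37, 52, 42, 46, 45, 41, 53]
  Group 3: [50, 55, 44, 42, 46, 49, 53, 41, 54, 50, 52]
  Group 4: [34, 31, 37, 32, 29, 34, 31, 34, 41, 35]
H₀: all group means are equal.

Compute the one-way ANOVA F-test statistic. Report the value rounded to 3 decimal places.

Group means [37.55, 45.14, 48.73, 33.80], grand mean 41.103
SSB = Σnᵢ(x̄ᵢ−x̄)² = 1426.224; SSW = ΣΣ(x−x̄ᵢ)² = 739.366
MSB = 1426.224/3 = 475.4078; MSW = 739.366/35 = 21.1247
F = MSB/MSW = 22.5048
df = (3, 35)

test statistic = 22.505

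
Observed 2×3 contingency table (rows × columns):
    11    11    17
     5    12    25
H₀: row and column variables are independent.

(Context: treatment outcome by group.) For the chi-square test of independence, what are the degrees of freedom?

df = (r−1)(c−1) = (2−1)·(3−1) = 2

degrees of freedom = 2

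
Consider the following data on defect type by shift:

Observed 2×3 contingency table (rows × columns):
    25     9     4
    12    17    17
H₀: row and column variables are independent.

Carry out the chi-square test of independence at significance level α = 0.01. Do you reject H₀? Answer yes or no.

reject H₀: yes

Row totals [38, 46], col totals [37, 26, 21], n=84
χ² = (25−16.74)²/16.74 + (9−11.76)²/11.76 + (4−9.50)²/9.50 + (12−20.26)²/20.26 + (17−14.24)²/14.24 + (17−11.50)²/11.50 = 14.4458
df = 2
p-value (upper-tail) = 0.00073
At α=0.01: p < α → reject H₀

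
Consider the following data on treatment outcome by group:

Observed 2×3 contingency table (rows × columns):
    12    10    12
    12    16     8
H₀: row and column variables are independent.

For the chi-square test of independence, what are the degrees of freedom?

df = (r−1)(c−1) = (2−1)·(3−1) = 2

degrees of freedom = 2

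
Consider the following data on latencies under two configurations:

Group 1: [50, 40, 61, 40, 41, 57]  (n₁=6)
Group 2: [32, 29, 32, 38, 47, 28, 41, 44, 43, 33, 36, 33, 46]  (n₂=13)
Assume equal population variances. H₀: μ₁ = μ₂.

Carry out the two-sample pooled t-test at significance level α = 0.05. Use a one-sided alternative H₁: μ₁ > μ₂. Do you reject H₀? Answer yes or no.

reject H₀: yes

x̄₁=48.167, s₁=9.283, n₁=6
x̄₂=37.077, s₂=6.525, n₂=13
s_p² = [5·9.283² + 12·6.525²]/17 = 55.3974
SE = √(s_p²·(1/6+1/13)) = 3.6735
t = (48.167−37.077)/3.6735 = 3.0189
df = 17
p-value (one-sided, H₁ greater) = 0.00387
At α=0.05: p < α → reject H₀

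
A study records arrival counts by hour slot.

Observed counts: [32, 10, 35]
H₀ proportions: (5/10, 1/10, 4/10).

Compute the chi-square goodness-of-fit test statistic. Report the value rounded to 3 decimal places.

n = 77; E_i = n·p_i = [38.50, 7.70, 30.80]
χ² = (32−38.50)²/38.50 + (10−7.70)²/7.70 + (35−30.80)²/30.80 = 2.3571
df = 2

test statistic = 2.357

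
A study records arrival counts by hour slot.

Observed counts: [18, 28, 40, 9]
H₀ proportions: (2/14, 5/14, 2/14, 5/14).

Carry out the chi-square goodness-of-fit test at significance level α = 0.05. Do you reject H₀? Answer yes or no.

n = 95; E_i = n·p_i = [13.57, 33.93, 13.57, 33.93]
χ² = (18−13.57)²/13.57 + (28−33.93)²/33.93 + (40−13.57)²/13.57 + (9−33.93)²/33.93 = 72.2632
df = 3
p-value (upper-tail) = 0.00000
At α=0.05: p < α → reject H₀

reject H₀: yes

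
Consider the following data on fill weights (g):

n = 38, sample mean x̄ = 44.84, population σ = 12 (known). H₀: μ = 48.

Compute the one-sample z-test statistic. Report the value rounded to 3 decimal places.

SE = σ/√n = 12/√38 = 1.9467
z = (x̄−μ₀)/SE = (44.84−48)/1.9467 = -1.6233

test statistic = -1.623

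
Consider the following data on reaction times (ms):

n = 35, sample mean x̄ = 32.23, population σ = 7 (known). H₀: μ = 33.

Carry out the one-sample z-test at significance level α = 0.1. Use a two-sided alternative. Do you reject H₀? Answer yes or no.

reject H₀: no

SE = σ/√n = 7/√35 = 1.1832
z = (x̄−μ₀)/SE = (32.23−33)/1.1832 = -0.6508
p-value (two-sided) = 0.51520
At α=0.1: p ≥ α → fail to reject H₀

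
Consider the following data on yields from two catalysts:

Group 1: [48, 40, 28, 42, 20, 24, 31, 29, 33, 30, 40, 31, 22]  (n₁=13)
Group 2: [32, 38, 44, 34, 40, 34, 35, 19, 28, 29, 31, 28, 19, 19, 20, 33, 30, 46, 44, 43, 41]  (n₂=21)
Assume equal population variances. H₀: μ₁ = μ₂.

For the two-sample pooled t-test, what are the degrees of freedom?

df = n₁ + n₂ − 2 = 13 + 21 − 2 = 32

degrees of freedom = 32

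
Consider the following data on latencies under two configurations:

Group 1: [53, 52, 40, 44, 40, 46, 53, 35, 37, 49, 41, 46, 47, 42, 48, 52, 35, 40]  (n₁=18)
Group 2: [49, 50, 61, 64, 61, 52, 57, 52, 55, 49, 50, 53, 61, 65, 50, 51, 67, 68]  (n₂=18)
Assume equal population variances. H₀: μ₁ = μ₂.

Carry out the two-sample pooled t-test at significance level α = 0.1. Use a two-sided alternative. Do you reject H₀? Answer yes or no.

x̄₁=44.444, s₁=6.022, n₁=18
x̄₂=56.389, s₂=6.670, n₂=18
s_p² = [17·6.022² + 17·6.670²]/34 = 40.3742
SE = √(s_p²·(1/18+1/18)) = 2.1180
t = (44.444−56.389)/2.1180 = -5.6394
df = 34
p-value (two-sided) = 0.00000
At α=0.1: p < α → reject H₀

reject H₀: yes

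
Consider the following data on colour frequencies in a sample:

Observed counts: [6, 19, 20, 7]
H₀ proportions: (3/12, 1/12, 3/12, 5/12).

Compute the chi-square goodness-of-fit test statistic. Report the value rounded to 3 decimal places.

test statistic = 67.108

n = 52; E_i = n·p_i = [13.00, 4.33, 13.00, 21.67]
χ² = (6−13.00)²/13.00 + (19−4.33)²/4.33 + (20−13.00)²/13.00 + (7−21.67)²/21.67 = 67.1077
df = 3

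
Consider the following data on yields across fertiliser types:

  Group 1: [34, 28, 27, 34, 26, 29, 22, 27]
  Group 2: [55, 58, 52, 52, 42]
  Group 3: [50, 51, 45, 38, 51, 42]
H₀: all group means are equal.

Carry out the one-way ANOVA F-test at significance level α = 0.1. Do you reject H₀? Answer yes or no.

reject H₀: yes

Group means [28.38, 51.80, 46.17], grand mean 40.158
SSB = Σnᵢ(x̄ᵢ−x̄)² = 2005.018; SSW = ΣΣ(x−x̄ᵢ)² = 405.508
MSB = 2005.018/2 = 1002.5090; MSW = 405.508/16 = 25.3443
F = MSB/MSW = 39.5556
df = (2, 16)
p-value (upper-tail) = 0.00000
At α=0.1: p < α → reject H₀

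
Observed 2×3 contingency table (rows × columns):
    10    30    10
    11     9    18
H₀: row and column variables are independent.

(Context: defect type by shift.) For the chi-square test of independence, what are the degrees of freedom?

degrees of freedom = 2

df = (r−1)(c−1) = (2−1)·(3−1) = 2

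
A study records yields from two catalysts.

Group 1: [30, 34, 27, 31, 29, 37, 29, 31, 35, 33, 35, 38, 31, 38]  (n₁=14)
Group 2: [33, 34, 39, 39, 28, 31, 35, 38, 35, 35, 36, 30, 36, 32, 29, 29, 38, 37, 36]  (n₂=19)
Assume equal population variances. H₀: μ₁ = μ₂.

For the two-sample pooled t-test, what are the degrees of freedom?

df = n₁ + n₂ − 2 = 14 + 19 − 2 = 31

degrees of freedom = 31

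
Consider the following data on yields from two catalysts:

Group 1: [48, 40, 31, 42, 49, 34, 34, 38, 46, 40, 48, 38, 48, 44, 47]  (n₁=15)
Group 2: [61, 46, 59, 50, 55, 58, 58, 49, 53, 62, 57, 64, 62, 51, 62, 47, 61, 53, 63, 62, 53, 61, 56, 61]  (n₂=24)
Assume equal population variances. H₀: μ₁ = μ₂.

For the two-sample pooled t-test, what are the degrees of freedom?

degrees of freedom = 37

df = n₁ + n₂ − 2 = 15 + 24 − 2 = 37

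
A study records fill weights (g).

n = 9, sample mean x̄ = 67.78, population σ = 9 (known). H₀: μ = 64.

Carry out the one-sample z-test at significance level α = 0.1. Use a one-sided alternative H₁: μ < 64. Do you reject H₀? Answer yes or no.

SE = σ/√n = 9/√9 = 3.0000
z = (x̄−μ₀)/SE = (67.78−64)/3.0000 = 1.2600
p-value (one-sided, H₁ less) = 0.89617
At α=0.1: p ≥ α → fail to reject H₀

reject H₀: no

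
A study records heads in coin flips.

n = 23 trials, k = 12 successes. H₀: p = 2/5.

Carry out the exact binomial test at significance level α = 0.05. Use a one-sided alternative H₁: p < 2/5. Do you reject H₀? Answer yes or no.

Exact binomial: n=23, k=12, p₀=2/5=0.4000
P(X≤12) from Σ C(n,i)·p₀^i·(1−p₀)^(n−i)
p-value (one-sided, H₁ less) = 0.91865
At α=0.05: p ≥ α → fail to reject H₀

reject H₀: no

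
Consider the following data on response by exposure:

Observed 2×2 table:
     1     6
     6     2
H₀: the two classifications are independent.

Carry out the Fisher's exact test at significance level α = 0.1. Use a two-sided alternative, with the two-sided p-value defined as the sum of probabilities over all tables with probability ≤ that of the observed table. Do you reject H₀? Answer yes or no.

Margins: r₁=7, r₂=8, c₁=7, c₂=8, n=15
p_obs = C(7,1)·C(8,6)/C(15,7); sum pmf over tables with pmf ≤ p_obs
p-value (two-sided) = 0.04056
At α=0.1: p < α → reject H₀

reject H₀: yes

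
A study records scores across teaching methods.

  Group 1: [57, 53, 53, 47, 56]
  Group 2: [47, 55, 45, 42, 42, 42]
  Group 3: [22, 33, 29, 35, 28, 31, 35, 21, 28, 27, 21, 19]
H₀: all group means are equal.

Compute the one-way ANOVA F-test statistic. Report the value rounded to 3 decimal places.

test statistic = 52.973

Group means [53.20, 45.50, 27.42], grand mean 37.739
SSB = Σnᵢ(x̄ᵢ−x̄)² = 2835.218; SSW = ΣΣ(x−x̄ᵢ)² = 535.217
MSB = 2835.218/2 = 1417.6091; MSW = 535.217/20 = 26.7608
F = MSB/MSW = 52.9733
df = (2, 20)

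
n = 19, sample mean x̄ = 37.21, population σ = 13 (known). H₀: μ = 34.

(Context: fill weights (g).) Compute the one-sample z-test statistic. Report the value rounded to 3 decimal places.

SE = σ/√n = 13/√19 = 2.9824
z = (x̄−μ₀)/SE = (37.21−34)/2.9824 = 1.0763

test statistic = 1.076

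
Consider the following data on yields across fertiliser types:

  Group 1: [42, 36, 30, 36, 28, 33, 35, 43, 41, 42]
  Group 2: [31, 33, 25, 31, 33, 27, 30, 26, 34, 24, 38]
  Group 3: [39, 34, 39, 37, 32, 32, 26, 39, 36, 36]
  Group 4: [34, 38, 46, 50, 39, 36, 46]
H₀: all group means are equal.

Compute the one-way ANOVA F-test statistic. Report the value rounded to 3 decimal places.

test statistic = 7.788

Group means [36.60, 30.18, 35.00, 41.29], grand mean 35.184
SSB = Σnᵢ(x̄ᵢ−x̄)² = 556.246; SSW = ΣΣ(x−x̄ᵢ)² = 809.465
MSB = 556.246/3 = 185.4152; MSW = 809.465/34 = 23.8078
F = MSB/MSW = 7.7880
df = (3, 34)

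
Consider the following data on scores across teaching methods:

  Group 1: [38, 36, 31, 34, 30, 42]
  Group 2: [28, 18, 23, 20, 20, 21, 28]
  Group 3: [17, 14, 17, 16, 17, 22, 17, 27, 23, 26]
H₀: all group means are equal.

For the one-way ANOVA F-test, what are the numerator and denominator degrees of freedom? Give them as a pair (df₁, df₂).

degrees of freedom = [2, 20]

k = 3 groups, N = 23 total
df = (k−1, N−k) = (3−1, 23−3) = (2, 20)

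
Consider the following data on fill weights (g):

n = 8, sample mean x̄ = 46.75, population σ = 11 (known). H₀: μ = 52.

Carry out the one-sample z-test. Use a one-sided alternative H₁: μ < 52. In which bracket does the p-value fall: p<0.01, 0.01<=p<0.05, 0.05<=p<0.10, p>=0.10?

SE = σ/√n = 11/√8 = 3.8891
z = (x̄−μ₀)/SE = (46.75−52)/3.8891 = -1.3499
p-value (one-sided, H₁ less) = 0.08852
→ bracket: 0.05<=p<0.10

p-value bracket: 0.05<=p<0.10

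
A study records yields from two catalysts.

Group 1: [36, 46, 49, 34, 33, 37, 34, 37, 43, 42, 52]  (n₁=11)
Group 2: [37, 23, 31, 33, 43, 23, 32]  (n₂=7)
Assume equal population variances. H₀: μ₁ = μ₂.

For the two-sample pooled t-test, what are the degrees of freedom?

df = n₁ + n₂ − 2 = 11 + 7 − 2 = 16

degrees of freedom = 16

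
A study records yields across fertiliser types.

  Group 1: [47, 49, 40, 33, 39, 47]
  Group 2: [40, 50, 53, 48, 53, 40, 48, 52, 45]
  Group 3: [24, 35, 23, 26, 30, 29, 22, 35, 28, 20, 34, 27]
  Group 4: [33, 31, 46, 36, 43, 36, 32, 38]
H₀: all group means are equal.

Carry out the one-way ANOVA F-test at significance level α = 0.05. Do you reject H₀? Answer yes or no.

reject H₀: yes

Group means [42.50, 47.67, 27.75, 36.88], grand mean 37.486
SSB = Σnᵢ(x̄ᵢ−x̄)² = 2224.118; SSW = ΣΣ(x−x̄ᵢ)² = 878.625
MSB = 2224.118/3 = 741.3726; MSW = 878.625/31 = 28.3427
F = MSB/MSW = 26.1574
df = (3, 31)
p-value (upper-tail) = 0.00000
At α=0.05: p < α → reject H₀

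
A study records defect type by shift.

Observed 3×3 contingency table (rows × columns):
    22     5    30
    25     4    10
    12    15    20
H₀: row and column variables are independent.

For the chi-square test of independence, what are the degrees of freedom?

df = (r−1)(c−1) = (3−1)·(3−1) = 4

degrees of freedom = 4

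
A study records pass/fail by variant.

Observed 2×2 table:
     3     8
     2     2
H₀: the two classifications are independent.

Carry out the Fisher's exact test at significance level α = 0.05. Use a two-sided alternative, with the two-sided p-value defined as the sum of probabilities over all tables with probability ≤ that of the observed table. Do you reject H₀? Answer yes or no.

Margins: r₁=11, r₂=4, c₁=5, c₂=10, n=15
p_obs = C(11,3)·C(4,2)/C(15,5); sum pmf over tables with pmf ≤ p_obs
p-value (two-sided) = 0.56044
At α=0.05: p ≥ α → fail to reject H₀

reject H₀: no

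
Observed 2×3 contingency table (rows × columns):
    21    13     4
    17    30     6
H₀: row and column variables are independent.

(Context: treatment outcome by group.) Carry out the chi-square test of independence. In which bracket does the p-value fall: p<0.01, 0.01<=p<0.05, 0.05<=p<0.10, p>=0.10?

p-value bracket: 0.05<=p<0.10

Row totals [38, 53], col totals [38, 43, 10], n=91
χ² = (21−15.87)²/15.87 + (13−17.96)²/17.96 + (4−4.18)²/4.18 + (17−22.13)²/22.13 + (30−25.04)²/25.04 + (6−5.82)²/5.82 = 5.2110
df = 2
p-value (upper-tail) = 0.07386
→ bracket: 0.05<=p<0.10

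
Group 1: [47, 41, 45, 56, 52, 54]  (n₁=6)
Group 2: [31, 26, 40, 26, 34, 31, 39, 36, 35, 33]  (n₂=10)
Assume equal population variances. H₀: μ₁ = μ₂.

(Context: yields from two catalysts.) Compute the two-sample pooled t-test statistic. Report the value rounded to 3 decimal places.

x̄₁=49.167, s₁=5.776, n₁=6
x̄₂=33.100, s₂=4.771, n₂=10
s_p² = [5·5.776² + 9·4.771²]/14 = 26.5524
SE = √(s_p²·(1/6+1/10)) = 2.6609
t = (49.167−33.100)/2.6609 = 6.0380
df = 14

test statistic = 6.038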